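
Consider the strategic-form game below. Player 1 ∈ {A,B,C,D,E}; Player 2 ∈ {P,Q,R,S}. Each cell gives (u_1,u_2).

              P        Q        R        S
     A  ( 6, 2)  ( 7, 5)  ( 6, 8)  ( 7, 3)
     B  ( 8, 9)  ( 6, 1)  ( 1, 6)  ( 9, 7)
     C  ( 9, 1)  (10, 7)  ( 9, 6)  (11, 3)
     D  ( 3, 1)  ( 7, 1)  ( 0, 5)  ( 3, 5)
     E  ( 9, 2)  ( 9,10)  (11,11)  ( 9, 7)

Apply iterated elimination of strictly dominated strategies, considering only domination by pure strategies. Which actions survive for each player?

Survivors P1:{C,E} P2:{Q,R}

P1 drop A (C beats it: P:9>6 Q:10>7 R:9>6 S:11>7)
P1 drop B (C beats it: P:9>8 Q:10>6 R:9>1 S:11>9)
P1 drop D (C beats it: P:9>3 Q:10>7 R:9>0 S:11>3)
P2 drop P (Q beats it: C:7>1 E:10>2)
P2 drop S (Q beats it: C:7>3 E:10>7)
P1→{C,E} P2→{Q,R}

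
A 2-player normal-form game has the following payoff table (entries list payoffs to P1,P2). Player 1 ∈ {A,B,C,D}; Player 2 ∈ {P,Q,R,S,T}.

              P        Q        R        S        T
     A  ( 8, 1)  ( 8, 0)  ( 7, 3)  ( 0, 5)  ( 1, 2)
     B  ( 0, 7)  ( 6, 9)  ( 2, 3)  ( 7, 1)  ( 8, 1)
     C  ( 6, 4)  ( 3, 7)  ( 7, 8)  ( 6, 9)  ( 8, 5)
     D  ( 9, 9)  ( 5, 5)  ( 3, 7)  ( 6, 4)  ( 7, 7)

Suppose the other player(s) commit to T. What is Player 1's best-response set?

u_1(A vs T) = 1
u_1(B vs T) = 8
u_1(C vs T) = 8
u_1(D vs T) = 7
max payoff 8 at {B,C}

argmax u_1 = {B,C}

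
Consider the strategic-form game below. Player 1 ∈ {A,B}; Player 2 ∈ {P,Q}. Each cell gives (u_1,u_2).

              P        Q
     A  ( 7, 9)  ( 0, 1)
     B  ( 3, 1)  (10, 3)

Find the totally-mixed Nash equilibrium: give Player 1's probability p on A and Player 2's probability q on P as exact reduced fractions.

P1 mixes 1/5 on A; P2 mixes 5/7 on P

P1 indiff ⇒ q·7+(1-q)·0 = q·3+(1-q)·10 ⇒ q(4) = (1-q)(10) ⇒ q = 5/7
P2 indiff ⇒ p·9+(1-p)·1 = p·1+(1-p)·3 ⇒ p(8) = (1-p)(2) ⇒ p = 1/5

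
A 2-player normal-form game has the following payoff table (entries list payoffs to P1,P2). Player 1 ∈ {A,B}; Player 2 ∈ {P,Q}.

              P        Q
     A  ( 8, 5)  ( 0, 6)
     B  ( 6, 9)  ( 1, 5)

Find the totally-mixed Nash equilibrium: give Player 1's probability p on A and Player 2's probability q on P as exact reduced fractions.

P1 indiff ⇒ q·8+(1-q)·0 = q·6+(1-q)·1 ⇒ q(2) = (1-q)(1) ⇒ q = 1/3
P2 indiff ⇒ p·5+(1-p)·9 = p·6+(1-p)·5 ⇒ p(-1) = (1-p)(-4) ⇒ p = 4/5

(p,q) = (4/5, 1/3)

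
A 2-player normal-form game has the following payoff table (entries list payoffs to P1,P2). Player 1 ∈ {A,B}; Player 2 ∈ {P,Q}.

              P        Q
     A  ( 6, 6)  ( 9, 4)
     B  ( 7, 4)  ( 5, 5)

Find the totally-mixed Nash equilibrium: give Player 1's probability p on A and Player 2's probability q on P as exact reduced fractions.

P1 indiff ⇒ q·6+(1-q)·9 = q·7+(1-q)·5 ⇒ q(-1) = (1-q)(-4) ⇒ q = 4/5
P2 indiff ⇒ p·6+(1-p)·4 = p·4+(1-p)·5 ⇒ p(2) = (1-p)(1) ⇒ p = 1/3

p=1/3, q=4/5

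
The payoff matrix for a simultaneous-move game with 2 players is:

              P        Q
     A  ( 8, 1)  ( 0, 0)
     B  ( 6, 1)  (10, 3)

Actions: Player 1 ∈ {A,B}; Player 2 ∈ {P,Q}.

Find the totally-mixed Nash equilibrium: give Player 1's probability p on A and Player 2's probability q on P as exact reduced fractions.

P1 indiff ⇒ q·8+(1-q)·0 = q·6+(1-q)·10 ⇒ q(2) = (1-q)(10) ⇒ q = 5/6
P2 indiff ⇒ p·1+(1-p)·1 = p·0+(1-p)·3 ⇒ p(1) = (1-p)(2) ⇒ p = 2/3

p=2/3, q=5/6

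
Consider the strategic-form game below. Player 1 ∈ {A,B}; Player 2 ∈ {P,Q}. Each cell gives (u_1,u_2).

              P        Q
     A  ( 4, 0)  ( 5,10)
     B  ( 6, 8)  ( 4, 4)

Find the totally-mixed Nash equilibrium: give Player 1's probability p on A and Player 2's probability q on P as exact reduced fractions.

P1 indiff ⇒ q·4+(1-q)·5 = q·6+(1-q)·4 ⇒ q(-2) = (1-q)(-1) ⇒ q = 1/3
P2 indiff ⇒ p·0+(1-p)·8 = p·10+(1-p)·4 ⇒ p(-10) = (1-p)(-4) ⇒ p = 2/7

p=2/7, q=1/3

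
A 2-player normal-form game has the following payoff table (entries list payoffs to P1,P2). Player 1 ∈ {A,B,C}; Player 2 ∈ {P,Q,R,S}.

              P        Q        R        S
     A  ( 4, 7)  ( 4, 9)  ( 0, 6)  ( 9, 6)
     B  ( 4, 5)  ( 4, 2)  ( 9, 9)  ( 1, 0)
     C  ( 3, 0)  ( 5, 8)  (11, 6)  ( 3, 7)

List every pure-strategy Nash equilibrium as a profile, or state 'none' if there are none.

(A,P): not NE [P2→Q gives 9>7]
(A,Q): not NE [P1→C gives 5>4]
(A,R): not NE [P1→C gives 11>0; P2→Q gives 9>6]
(A,S): not NE [P2→Q gives 9>6]
(B,P): not NE [P2→R gives 9>5]
(B,Q): not NE [P1→C gives 5>4; P2→R gives 9>2]
(B,R): not NE [P1→C gives 11>9]
(B,S): not NE [P1→A gives 9>1; P2→R gives 9>0]
(C,P): not NE [P1→B gives 4>3; P2→Q gives 8>0]
(C,Q): NE
(C,R): not NE [P2→Q gives 8>6]
(C,S): not NE [P1→A gives 9>3; P2→Q gives 8>7]

NE set: (C,Q)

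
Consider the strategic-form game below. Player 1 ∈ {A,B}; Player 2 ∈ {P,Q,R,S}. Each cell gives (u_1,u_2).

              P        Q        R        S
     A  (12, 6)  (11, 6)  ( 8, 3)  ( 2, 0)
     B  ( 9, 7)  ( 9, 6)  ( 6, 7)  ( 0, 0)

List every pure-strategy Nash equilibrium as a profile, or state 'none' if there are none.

PSNE = {(A,P), (A,Q)}

(A,P): NE
(A,Q): NE
(A,R): not NE [P2→Q gives 6>3]
(A,S): not NE [P2→Q gives 6>0]
(B,P): not NE [P1→A gives 12>9]
(B,Q): not NE [P1→A gives 11>9; P2→R gives 7>6]
(B,R): not NE [P1→A gives 8>6]
(B,S): not NE [P1→A gives 2>0; P2→R gives 7>0]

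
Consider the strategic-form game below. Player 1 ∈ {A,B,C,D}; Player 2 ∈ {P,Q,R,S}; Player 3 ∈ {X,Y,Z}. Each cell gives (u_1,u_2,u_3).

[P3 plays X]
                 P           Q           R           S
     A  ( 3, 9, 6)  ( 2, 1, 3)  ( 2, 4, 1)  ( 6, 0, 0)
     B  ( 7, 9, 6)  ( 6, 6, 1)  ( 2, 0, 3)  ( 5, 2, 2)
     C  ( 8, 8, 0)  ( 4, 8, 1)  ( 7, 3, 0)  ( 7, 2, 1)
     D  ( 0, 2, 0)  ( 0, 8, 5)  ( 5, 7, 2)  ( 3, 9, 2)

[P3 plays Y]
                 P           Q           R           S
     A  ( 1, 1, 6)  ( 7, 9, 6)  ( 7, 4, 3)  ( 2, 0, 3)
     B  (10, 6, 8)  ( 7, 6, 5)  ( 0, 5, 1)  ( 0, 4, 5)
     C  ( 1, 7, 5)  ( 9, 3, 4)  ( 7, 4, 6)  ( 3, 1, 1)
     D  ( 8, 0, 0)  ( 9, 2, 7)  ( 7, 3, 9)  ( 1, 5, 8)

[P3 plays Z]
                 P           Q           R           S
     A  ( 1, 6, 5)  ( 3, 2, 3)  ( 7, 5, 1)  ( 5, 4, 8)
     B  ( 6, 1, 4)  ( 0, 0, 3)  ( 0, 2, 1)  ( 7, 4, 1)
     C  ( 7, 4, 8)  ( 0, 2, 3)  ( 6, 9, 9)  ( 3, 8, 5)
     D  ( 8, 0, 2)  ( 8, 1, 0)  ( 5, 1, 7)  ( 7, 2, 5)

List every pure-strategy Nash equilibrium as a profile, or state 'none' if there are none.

(A,P,X): not NE [P1→C gives 8>3]
(A,P,Y): not NE [P1→B gives 10>1; P2→Q gives 9>1]
(A,P,Z): not NE [P1→D gives 8>1; P3→Y gives 6>5]
(A,Q,X): not NE [P1→B gives 6>2; P2→P gives 9>1; P3→Y gives 6>3]
(A,Q,Y): not NE [P1→D gives 9>7]
(A,Q,Z): not NE [P1→D gives 8>3; P2→P gives 6>2; P3→Y gives 6>3]
(A,R,X): not NE [P1→C gives 7>2; P2→P gives 9>4; P3→Y gives 3>1]
(A,R,Y): not NE [P2→Q gives 9>4]
(A,R,Z): not NE [P2→P gives 6>5; P3→Y gives 3>1]
(A,S,X): not NE [P1→C gives 7>6; P2→P gives 9>0; P3→Z gives 8>0]
(A,S,Y): not NE [P1→C gives 3>2; P2→Q gives 9>0; P3→Z gives 8>3]
(A,S,Z): not NE [P1→D gives 7>5; P2→P gives 6>4]
(B,P,X): not NE [P1→C gives 8>7; P3→Y gives 8>6]
(B,P,Y): NE
(B,P,Z): not NE [P1→D gives 8>6; P2→S gives 4>1; P3→Y gives 8>4]
(B,Q,X): not NE [P2→P gives 9>6; P3→Y gives 5>1]
(B,Q,Y): not NE [P1→D gives 9>7]
(B,Q,Z): not NE [P1→D gives 8>0; P2→S gives 4>0; P3→Y gives 5>3]
(B,R,X): not NE [P1→C gives 7>2; P2→P gives 9>0]
(B,R,Y): not NE [P1→D gives 7>0; P2→Q gives 6>5; P3→X gives 3>1]
(B,R,Z): not NE [P1→A gives 7>0; P2→S gives 4>2; P3→X gives 3>1]
(B,S,X): not NE [P1→C gives 7>5; P2→P gives 9>2; P3→Y gives 5>2]
(B,S,Y): not NE [P1→C gives 3>0; P2→Q gives 6>4]
(B,S,Z): not NE [P3→Y gives 5>1]
(C,P,X): not NE [P3→Z gives 8>0]
(C,P,Y): not NE [P1→B gives 10>1; P3→Z gives 8>5]
(C,P,Z): not NE [P1→D gives 8>7; P2→R gives 9>4]
(C,Q,X): not NE [P1→B gives 6>4; P3→Y gives 4>1]
(C,Q,Y): not NE [P2→P gives 7>3]
(C,Q,Z): not NE [P1→D gives 8>0; P2→R gives 9>2; P3→Y gives 4>3]
(C,R,X): not NE [P2→Q gives 8>3; P3→Z gives 9>0]
(C,R,Y): not NE [P2→P gives 7>4; P3→Z gives 9>6]
(C,R,Z): not NE [P1→A gives 7>6]
(C,S,X): not NE [P2→Q gives 8>2; P3→Z gives 5>1]
(C,S,Y): not NE [P2→P gives 7>1; P3→Z gives 5>1]
(C,S,Z): not NE [P1→D gives 7>3; P2→R gives 9>8]
(D,P,X): not NE [P1→C gives 8>0; P2→S gives 9>2; P3→Z gives 2>0]
(D,P,Y): not NE [P1→B gives 10>8; P2→S gives 5>0; P3→Z gives 2>0]
(D,P,Z): not NE [P2→S gives 2>0]
(D,Q,X): not NE [P1→B gives 6>0; P2→S gives 9>8; P3→Y gives 7>5]
(D,Q,Y): not NE [P2→S gives 5>2]
(D,Q,Z): not NE [P2→S gives 2>1; P3→Y gives 7>0]
(D,R,X): not NE [P1→C gives 7>5; P2→S gives 9>7; P3→Y gives 9>2]
(D,R,Y): not NE [P2→S gives 5>3]
(D,R,Z): not NE [P1→A gives 7>5; P2→S gives 2>1; P3→Y gives 9>7]
(D,S,X): not NE [P1→C gives 7>3; P3→Y gives 8>2]
(D,S,Y): not NE [P1→C gives 3>1]
(D,S,Z): not NE [P3→Y gives 8>5]

PSNE = {(B,P,Y)}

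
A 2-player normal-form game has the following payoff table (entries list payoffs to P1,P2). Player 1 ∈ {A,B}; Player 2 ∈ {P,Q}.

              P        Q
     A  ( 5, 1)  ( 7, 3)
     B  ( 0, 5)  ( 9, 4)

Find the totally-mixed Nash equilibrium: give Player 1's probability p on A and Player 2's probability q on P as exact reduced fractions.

P1 indiff ⇒ q·5+(1-q)·7 = q·0+(1-q)·9 ⇒ q(5) = (1-q)(2) ⇒ q = 2/7
P2 indiff ⇒ p·1+(1-p)·5 = p·3+(1-p)·4 ⇒ p(-2) = (1-p)(-1) ⇒ p = 1/3

p=1/3, q=2/7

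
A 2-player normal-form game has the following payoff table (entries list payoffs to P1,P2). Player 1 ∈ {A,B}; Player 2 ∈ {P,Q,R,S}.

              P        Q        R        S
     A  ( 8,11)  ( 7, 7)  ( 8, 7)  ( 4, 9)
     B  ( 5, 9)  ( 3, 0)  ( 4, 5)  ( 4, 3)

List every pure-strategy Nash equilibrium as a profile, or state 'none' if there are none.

NE set: (A,P)

(A,P): NE
(A,Q): not NE [P2→P gives 11>7]
(A,R): not NE [P2→P gives 11>7]
(A,S): not NE [P2→P gives 11>9]
(B,P): not NE [P1→A gives 8>5]
(B,Q): not NE [P1→A gives 7>3; P2→P gives 9>0]
(B,R): not NE [P1→A gives 8>4; P2→P gives 9>5]
(B,S): not NE [P2→P gives 9>3]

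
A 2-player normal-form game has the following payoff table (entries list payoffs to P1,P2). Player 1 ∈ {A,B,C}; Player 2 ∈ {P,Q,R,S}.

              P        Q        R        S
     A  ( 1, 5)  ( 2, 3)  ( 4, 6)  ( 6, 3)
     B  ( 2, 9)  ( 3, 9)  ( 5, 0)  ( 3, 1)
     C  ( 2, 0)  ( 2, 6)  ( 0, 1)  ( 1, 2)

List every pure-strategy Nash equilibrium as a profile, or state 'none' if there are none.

PSNE = {(B,P), (B,Q)}

(A,P): not NE [P1→C gives 2>1; P2→R gives 6>5]
(A,Q): not NE [P1→B gives 3>2; P2→R gives 6>3]
(A,R): not NE [P1→B gives 5>4]
(A,S): not NE [P2→R gives 6>3]
(B,P): NE
(B,Q): NE
(B,R): not NE [P2→Q gives 9>0]
(B,S): not NE [P1→A gives 6>3; P2→Q gives 9>1]
(C,P): not NE [P2→Q gives 6>0]
(C,Q): not NE [P1→B gives 3>2]
(C,R): not NE [P1→B gives 5>0; P2→Q gives 6>1]
(C,S): not NE [P1→A gives 6>1; P2→Q gives 6>2]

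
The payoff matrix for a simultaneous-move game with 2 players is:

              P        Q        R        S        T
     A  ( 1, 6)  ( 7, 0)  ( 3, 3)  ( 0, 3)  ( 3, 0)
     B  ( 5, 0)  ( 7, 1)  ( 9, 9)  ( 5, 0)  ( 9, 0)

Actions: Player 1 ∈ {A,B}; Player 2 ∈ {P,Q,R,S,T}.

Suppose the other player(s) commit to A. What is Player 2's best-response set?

argmax u_2 = {P}

u_2(P vs A) = 6
u_2(Q vs A) = 0
u_2(R vs A) = 3
u_2(S vs A) = 3
u_2(T vs A) = 0
max payoff 6 at {P}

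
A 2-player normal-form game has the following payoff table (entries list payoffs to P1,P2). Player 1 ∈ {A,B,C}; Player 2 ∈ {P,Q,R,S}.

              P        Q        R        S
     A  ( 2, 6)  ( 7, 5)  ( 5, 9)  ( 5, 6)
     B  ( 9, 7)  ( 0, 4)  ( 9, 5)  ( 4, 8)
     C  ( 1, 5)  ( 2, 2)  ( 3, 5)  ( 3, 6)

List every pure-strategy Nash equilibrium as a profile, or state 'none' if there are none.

Equilibria: none

(A,P): not NE [P1→B gives 9>2; P2→R gives 9>6]
(A,Q): not NE [P2→R gives 9>5]
(A,R): not NE [P1→B gives 9>5]
(A,S): not NE [P2→R gives 9>6]
(B,P): not NE [P2→S gives 8>7]
(B,Q): not NE [P1→A gives 7>0; P2→S gives 8>4]
(B,R): not NE [P2→S gives 8>5]
(B,S): not NE [P1→A gives 5>4]
(C,P): not NE [P1→B gives 9>1; P2→S gives 6>5]
(C,Q): not NE [P1→A gives 7>2; P2→S gives 6>2]
(C,R): not NE [P1→B gives 9>3; P2→S gives 6>5]
(C,S): not NE [P1→A gives 5>3]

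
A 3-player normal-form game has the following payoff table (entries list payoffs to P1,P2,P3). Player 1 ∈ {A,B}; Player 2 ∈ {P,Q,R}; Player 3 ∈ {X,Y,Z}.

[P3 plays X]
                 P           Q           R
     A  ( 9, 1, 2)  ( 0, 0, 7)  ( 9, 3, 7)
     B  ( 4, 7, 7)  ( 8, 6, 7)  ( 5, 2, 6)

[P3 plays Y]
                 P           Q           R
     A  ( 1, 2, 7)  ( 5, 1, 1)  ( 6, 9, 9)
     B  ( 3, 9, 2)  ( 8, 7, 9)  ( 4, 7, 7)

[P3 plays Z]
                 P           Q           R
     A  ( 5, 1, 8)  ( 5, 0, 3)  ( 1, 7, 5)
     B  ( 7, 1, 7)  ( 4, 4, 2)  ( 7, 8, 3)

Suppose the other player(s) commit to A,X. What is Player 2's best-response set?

u_2(P vs A,X) = 1
u_2(Q vs A,X) = 0
u_2(R vs A,X) = 3
max payoff 3 at {R}

argmax u_2 = {R}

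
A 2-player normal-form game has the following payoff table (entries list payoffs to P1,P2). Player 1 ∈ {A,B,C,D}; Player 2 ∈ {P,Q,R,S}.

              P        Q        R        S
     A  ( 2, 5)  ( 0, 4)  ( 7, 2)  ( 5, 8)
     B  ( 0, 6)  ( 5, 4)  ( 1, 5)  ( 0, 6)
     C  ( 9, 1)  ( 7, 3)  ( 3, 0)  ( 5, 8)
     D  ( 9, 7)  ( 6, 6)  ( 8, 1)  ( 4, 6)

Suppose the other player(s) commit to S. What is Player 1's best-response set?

argmax u_1 = {A,C}

u_1(A vs S) = 5
u_1(B vs S) = 0
u_1(C vs S) = 5
u_1(D vs S) = 4
max payoff 5 at {A,C}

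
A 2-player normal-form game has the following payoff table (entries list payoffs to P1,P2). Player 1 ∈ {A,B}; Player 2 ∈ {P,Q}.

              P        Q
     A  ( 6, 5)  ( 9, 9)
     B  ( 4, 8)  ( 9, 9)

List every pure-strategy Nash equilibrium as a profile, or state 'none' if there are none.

(A,P): not NE [P2→Q gives 9>5]
(A,Q): NE
(B,P): not NE [P1→A gives 6>4; P2→Q gives 9>8]
(B,Q): NE

PSNE = {(A,Q), (B,Q)}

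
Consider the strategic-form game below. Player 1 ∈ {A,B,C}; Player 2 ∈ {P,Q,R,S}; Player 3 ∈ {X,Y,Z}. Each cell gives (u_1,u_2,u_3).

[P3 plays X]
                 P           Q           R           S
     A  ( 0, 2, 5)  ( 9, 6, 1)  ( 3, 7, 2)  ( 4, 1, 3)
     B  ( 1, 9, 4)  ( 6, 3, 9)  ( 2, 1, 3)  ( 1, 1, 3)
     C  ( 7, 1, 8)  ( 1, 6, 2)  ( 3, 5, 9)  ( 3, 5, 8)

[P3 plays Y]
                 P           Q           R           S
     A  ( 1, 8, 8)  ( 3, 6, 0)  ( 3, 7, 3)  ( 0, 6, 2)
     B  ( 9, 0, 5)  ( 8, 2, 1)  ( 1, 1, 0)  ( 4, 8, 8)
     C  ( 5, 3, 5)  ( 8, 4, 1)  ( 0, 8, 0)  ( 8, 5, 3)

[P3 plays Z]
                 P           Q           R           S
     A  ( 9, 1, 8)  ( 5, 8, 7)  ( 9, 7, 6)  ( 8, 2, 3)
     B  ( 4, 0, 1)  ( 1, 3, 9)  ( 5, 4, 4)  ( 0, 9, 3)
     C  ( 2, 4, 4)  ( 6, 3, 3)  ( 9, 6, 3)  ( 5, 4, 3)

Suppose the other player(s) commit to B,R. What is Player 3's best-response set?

u_3(X vs B,R) = 3
u_3(Y vs B,R) = 0
u_3(Z vs B,R) = 4
max payoff 4 at {Z}

BR_3 = {Z}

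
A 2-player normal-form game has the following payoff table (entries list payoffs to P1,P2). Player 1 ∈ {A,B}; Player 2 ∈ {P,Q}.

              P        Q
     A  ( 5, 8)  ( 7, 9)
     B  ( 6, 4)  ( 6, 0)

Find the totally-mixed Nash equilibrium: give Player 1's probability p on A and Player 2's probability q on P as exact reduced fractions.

P1 mixes 4/5 on A; P2 mixes 1/2 on P

P1 indiff ⇒ q·5+(1-q)·7 = q·6+(1-q)·6 ⇒ q(-1) = (1-q)(-1) ⇒ q = 1/2
P2 indiff ⇒ p·8+(1-p)·4 = p·9+(1-p)·0 ⇒ p(-1) = (1-p)(-4) ⇒ p = 4/5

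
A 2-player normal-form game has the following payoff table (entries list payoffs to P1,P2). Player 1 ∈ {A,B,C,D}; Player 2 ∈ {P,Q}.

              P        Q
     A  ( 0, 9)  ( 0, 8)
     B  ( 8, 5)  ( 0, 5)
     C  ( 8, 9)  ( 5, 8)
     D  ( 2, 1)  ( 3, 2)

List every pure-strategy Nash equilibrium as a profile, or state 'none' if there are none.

PSNE = {(B,P), (C,P)}

(A,P): not NE [P1→C gives 8>0]
(A,Q): not NE [P1→C gives 5>0; P2→P gives 9>8]
(B,P): NE
(B,Q): not NE [P1→C gives 5>0]
(C,P): NE
(C,Q): not NE [P2→P gives 9>8]
(D,P): not NE [P1→C gives 8>2; P2→Q gives 2>1]
(D,Q): not NE [P1→C gives 5>3]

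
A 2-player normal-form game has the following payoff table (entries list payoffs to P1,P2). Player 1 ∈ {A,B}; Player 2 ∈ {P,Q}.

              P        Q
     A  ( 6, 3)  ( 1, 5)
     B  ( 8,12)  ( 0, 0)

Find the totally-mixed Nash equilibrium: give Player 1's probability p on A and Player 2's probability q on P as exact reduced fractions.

(p,q) = (6/7, 1/3)

P1 indiff ⇒ q·6+(1-q)·1 = q·8+(1-q)·0 ⇒ q(-2) = (1-q)(-1) ⇒ q = 1/3
P2 indiff ⇒ p·3+(1-p)·12 = p·5+(1-p)·0 ⇒ p(-2) = (1-p)(-12) ⇒ p = 6/7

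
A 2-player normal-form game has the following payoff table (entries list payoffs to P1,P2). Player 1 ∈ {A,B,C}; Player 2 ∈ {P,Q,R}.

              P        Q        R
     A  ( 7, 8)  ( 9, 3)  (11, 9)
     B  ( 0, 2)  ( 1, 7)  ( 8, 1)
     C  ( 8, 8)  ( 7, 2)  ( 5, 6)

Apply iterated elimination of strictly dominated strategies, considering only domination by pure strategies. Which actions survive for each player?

P1 drop B (A beats it: P:7>0 Q:9>1 R:11>8)
P2 drop Q (P beats it: A:8>3 C:8>2)
P1→{A,C} P2→{P,R}

Survivors P1:{A,C} P2:{P,R}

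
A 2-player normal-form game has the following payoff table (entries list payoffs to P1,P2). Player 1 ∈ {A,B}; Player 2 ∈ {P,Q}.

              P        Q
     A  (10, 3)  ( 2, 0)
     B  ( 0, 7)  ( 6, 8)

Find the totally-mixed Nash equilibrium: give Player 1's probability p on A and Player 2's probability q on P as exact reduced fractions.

P1 indiff ⇒ q·10+(1-q)·2 = q·0+(1-q)·6 ⇒ q(10) = (1-q)(4) ⇒ q = 2/7
P2 indiff ⇒ p·3+(1-p)·7 = p·0+(1-p)·8 ⇒ p(3) = (1-p)(1) ⇒ p = 1/4

(p,q) = (1/4, 2/7)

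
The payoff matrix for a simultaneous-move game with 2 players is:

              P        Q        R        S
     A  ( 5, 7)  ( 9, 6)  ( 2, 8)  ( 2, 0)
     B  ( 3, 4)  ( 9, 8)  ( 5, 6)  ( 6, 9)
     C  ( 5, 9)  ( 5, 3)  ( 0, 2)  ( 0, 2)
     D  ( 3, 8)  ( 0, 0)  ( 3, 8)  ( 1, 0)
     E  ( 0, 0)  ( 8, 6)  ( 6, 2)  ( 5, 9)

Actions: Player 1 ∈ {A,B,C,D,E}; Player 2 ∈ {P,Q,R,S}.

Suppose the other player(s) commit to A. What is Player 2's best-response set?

P2 best: {R}

u_2(P vs A) = 7
u_2(Q vs A) = 6
u_2(R vs A) = 8
u_2(S vs A) = 0
max payoff 8 at {R}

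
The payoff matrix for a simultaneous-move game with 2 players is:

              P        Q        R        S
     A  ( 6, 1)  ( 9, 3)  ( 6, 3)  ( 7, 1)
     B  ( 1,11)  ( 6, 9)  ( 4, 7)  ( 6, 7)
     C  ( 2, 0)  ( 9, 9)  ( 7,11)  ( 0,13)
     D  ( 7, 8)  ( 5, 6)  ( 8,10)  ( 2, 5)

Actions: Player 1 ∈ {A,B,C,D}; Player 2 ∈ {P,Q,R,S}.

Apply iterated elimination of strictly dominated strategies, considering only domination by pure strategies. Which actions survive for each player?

P1 drop B (A beats it: P:6>1 Q:9>6 R:6>4 S:7>6)
P2 drop P (R beats it: A:3>1 C:11>0 D:10>8)
P1→{A,C,D} P2→{Q,R,S}

Remaining: P1:{A,C,D} P2:{Q,R,S}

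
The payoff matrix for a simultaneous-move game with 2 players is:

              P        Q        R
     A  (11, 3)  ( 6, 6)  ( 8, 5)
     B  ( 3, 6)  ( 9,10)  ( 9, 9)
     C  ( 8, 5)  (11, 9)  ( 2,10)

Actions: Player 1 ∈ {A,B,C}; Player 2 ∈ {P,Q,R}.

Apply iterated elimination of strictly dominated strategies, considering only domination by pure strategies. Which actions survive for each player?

IESDS → P1:{B,C} P2:{Q,R}

P2 drop P (Q beats it: A:6>3 B:10>6 C:9>5)
P1 drop A (B beats it: Q:9>6 R:9>8)
P1→{B,C} P2→{Q,R}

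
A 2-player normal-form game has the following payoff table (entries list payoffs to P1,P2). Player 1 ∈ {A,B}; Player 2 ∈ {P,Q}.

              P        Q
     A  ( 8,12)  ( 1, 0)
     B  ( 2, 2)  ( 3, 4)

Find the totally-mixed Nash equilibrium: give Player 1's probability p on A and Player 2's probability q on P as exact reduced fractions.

P1 indiff ⇒ q·8+(1-q)·1 = q·2+(1-q)·3 ⇒ q(6) = (1-q)(2) ⇒ q = 1/4
P2 indiff ⇒ p·12+(1-p)·2 = p·0+(1-p)·4 ⇒ p(12) = (1-p)(2) ⇒ p = 1/7

P1 mixes 1/7 on A; P2 mixes 1/4 on P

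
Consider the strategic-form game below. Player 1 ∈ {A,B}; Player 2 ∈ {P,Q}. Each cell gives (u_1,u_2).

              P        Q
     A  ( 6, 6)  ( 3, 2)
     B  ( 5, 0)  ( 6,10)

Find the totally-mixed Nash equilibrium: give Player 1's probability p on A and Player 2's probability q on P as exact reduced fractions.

p=5/7, q=3/4

P1 indiff ⇒ q·6+(1-q)·3 = q·5+(1-q)·6 ⇒ q(1) = (1-q)(3) ⇒ q = 3/4
P2 indiff ⇒ p·6+(1-p)·0 = p·2+(1-p)·10 ⇒ p(4) = (1-p)(10) ⇒ p = 5/7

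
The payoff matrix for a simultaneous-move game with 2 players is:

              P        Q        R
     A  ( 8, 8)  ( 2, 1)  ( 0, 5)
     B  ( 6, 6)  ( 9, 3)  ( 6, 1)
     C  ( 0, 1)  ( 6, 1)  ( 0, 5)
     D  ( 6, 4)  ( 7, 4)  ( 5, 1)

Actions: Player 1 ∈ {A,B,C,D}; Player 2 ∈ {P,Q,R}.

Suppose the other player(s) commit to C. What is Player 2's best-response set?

u_2(P vs C) = 1
u_2(Q vs C) = 1
u_2(R vs C) = 5
max payoff 5 at {R}

P2 best: {R}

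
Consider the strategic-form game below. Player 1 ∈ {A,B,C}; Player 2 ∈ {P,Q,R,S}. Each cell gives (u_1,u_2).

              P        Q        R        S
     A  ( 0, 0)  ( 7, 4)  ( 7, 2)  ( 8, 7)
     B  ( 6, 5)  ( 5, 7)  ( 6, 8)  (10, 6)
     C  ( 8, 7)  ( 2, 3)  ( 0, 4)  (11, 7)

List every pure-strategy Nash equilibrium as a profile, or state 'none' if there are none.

(A,P): not NE [P1→C gives 8>0; P2→S gives 7>0]
(A,Q): not NE [P2→S gives 7>4]
(A,R): not NE [P2→S gives 7>2]
(A,S): not NE [P1→C gives 11>8]
(B,P): not NE [P1→C gives 8>6; P2→R gives 8>5]
(B,Q): not NE [P1→A gives 7>5; P2→R gives 8>7]
(B,R): not NE [P1→A gives 7>6]
(B,S): not NE [P1→C gives 11>10; P2→R gives 8>6]
(C,P): NE
(C,Q): not NE [P1→A gives 7>2; P2→S gives 7>3]
(C,R): not NE [P1→A gives 7>0; P2→S gives 7>4]
(C,S): NE

PSNE = {(C,P), (C,S)}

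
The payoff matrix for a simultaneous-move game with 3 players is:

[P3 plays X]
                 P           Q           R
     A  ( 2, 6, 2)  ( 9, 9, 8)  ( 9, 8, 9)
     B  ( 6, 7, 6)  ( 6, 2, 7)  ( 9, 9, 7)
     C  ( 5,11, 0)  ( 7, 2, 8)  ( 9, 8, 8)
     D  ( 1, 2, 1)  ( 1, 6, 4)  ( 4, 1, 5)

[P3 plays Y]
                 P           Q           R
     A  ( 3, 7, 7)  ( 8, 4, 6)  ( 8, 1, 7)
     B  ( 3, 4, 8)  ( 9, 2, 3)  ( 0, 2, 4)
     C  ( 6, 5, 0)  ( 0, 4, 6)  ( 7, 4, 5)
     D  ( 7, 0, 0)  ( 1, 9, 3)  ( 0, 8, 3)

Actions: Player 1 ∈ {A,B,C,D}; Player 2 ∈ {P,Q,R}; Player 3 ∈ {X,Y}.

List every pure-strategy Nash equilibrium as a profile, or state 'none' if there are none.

NE set: (A,Q,X), (B,R,X)

(A,P,X): not NE [P1→B gives 6>2; P2→Q gives 9>6; P3→Y gives 7>2]
(A,P,Y): not NE [P1→D gives 7>3]
(A,Q,X): NE
(A,Q,Y): not NE [P1→B gives 9>8; P2→P gives 7>4; P3→X gives 8>6]
(A,R,X): not NE [P2→Q gives 9>8]
(A,R,Y): not NE [P2→P gives 7>1; P3→X gives 9>7]
(B,P,X): not NE [P2→R gives 9>7; P3→Y gives 8>6]
(B,P,Y): not NE [P1→D gives 7>3]
(B,Q,X): not NE [P1→A gives 9>6; P2→R gives 9>2]
(B,Q,Y): not NE [P2→P gives 4>2; P3→X gives 7>3]
(B,R,X): NE
(B,R,Y): not NE [P1→A gives 8>0; P2→P gives 4>2; P3→X gives 7>4]
(C,P,X): not NE [P1→B gives 6>5]
(C,P,Y): not NE [P1→D gives 7>6]
(C,Q,X): not NE [P1→A gives 9>7; P2→P gives 11>2]
(C,Q,Y): not NE [P1→B gives 9>0; P2→P gives 5>4; P3→X gives 8>6]
(C,R,X): not NE [P2→P gives 11>8]
(C,R,Y): not NE [P1→A gives 8>7; P2→P gives 5>4; P3→X gives 8>5]
(D,P,X): not NE [P1→B gives 6>1; P2→Q gives 6>2]
(D,P,Y): not NE [P2→Q gives 9>0; P3→X gives 1>0]
(D,Q,X): not NE [P1→A gives 9>1]
(D,Q,Y): not NE [P1→B gives 9>1; P3→X gives 4>3]
(D,R,X): not NE [P1→C gives 9>4; P2→Q gives 6>1]
(D,R,Y): not NE [P1→A gives 8>0; P2→Q gives 9>8; P3→X gives 5>3]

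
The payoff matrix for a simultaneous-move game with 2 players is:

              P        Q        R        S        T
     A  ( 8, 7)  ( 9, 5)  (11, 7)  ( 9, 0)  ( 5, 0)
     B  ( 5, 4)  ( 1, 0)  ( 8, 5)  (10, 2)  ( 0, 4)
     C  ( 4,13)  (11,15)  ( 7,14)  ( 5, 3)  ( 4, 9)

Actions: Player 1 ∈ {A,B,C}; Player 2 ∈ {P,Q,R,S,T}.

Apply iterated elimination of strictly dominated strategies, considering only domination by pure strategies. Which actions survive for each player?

P2 drop S (P beats it: A:7>0 B:4>2 C:13>3)
P1 drop B (A beats it: P:8>5 Q:9>1 R:11>8 T:5>0)
P2 drop T (P beats it: A:7>0 C:13>9)
P1→{A,C} P2→{P,Q,R}

Survivors P1:{A,C} P2:{P,Q,R}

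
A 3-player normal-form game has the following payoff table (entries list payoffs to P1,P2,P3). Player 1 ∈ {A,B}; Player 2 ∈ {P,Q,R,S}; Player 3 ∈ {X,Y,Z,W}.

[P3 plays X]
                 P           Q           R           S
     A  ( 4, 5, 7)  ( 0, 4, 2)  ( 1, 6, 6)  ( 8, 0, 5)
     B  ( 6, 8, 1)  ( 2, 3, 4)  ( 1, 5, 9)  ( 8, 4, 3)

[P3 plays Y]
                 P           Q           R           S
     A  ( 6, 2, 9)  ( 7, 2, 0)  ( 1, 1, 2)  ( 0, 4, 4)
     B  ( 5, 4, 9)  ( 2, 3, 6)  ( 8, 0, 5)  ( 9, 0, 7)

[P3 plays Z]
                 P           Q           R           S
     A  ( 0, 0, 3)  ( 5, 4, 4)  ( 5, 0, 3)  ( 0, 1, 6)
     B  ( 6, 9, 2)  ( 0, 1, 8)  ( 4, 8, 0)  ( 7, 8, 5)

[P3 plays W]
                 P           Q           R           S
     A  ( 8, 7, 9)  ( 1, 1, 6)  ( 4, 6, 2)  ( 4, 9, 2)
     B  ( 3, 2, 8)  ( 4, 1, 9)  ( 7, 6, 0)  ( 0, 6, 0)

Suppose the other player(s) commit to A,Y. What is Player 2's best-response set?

u_2(P vs A,Y) = 2
u_2(Q vs A,Y) = 2
u_2(R vs A,Y) = 1
u_2(S vs A,Y) = 4
max payoff 4 at {S}

argmax u_2 = {S}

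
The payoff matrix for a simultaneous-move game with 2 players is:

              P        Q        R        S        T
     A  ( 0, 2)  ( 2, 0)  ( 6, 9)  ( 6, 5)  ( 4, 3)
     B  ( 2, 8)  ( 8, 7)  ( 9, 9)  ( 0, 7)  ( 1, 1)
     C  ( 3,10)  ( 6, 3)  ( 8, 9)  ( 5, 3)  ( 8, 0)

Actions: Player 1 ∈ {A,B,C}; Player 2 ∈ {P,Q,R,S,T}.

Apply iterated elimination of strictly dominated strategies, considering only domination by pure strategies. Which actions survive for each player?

IESDS → P1:{B,C} P2:{P,R}

P2 drop Q (P beats it: A:2>0 B:8>7 C:10>3)
P2 drop S (R beats it: A:9>5 B:9>7 C:9>3)
P1 drop A (C beats it: P:3>0 R:8>6 T:8>4)
P2 drop T (P beats it: B:8>1 C:10>0)
P1→{B,C} P2→{P,R}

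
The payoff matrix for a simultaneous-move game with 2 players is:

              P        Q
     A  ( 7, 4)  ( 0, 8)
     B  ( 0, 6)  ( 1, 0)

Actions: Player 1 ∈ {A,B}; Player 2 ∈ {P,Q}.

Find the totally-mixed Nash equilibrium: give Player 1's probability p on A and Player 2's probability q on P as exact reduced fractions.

P1 indiff ⇒ q·7+(1-q)·0 = q·0+(1-q)·1 ⇒ q(7) = (1-q)(1) ⇒ q = 1/8
P2 indiff ⇒ p·4+(1-p)·6 = p·8+(1-p)·0 ⇒ p(-4) = (1-p)(-6) ⇒ p = 3/5

P1 mixes 3/5 on A; P2 mixes 1/8 on P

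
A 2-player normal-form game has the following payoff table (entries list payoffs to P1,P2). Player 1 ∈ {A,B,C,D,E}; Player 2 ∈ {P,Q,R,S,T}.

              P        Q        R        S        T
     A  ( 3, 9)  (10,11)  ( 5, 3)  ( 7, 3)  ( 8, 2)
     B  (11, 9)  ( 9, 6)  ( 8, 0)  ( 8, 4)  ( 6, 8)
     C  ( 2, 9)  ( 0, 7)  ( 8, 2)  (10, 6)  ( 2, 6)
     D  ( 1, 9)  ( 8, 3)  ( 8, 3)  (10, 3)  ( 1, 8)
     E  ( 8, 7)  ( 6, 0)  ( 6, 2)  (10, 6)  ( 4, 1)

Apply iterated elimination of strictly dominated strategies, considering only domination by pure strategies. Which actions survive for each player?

Survivors P1:{A,B} P2:{P,Q}

P2 drop R (P beats it: A:9>3 B:9>0 C:9>2 D:9>3 E:7>2)
P2 drop S (P beats it: A:9>3 B:9>4 C:9>6 D:9>3 E:7>6)
P1 drop C (A beats it: P:3>2 Q:10>0 T:8>2)
P1 drop D (A beats it: P:3>1 Q:10>8 T:8>1)
P1 drop E (B beats it: P:11>8 Q:9>6 T:6>4)
P2 drop T (P beats it: A:9>2 B:9>8)
P1→{A,B} P2→{P,Q}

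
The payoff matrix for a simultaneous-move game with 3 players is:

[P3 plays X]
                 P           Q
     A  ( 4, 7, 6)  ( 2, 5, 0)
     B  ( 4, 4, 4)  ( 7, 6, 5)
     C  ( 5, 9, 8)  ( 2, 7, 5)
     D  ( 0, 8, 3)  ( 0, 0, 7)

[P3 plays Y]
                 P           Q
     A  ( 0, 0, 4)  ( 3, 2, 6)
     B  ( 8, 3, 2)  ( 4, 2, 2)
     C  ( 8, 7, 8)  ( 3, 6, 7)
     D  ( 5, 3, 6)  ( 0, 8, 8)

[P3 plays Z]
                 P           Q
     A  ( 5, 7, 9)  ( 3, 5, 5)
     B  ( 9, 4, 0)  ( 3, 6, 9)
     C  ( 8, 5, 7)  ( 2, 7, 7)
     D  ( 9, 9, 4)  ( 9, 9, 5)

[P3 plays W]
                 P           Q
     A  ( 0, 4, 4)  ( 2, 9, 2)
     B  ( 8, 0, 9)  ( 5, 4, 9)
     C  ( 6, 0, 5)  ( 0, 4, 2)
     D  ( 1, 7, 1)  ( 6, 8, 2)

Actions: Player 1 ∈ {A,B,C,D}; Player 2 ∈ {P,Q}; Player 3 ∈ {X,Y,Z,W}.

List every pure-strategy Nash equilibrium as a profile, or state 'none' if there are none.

Nash profiles: (C,P,X), (C,P,Y)

(A,P,X): not NE [P1→C gives 5>4; P3→Z gives 9>6]
(A,P,Y): not NE [P1→C gives 8>0; P2→Q gives 2>0; P3→Z gives 9>4]
(A,P,Z): not NE [P1→D gives 9>5]
(A,P,W): not NE [P1→B gives 8>0; P2→Q gives 9>4; P3→Z gives 9>4]
(A,Q,X): not NE [P1→B gives 7>2; P2→P gives 7>5; P3→Y gives 6>0]
(A,Q,Y): not NE [P1→B gives 4>3]
(A,Q,Z): not NE [P1→D gives 9>3; P2→P gives 7>5; P3→Y gives 6>5]
(A,Q,W): not NE [P1→D gives 6>2; P3→Y gives 6>2]
(B,P,X): not NE [P1→C gives 5>4; P2→Q gives 6>4; P3→W gives 9>4]
(B,P,Y): not NE [P3→W gives 9>2]
(B,P,Z): not NE [P2→Q gives 6>4; P3→W gives 9>0]
(B,P,W): not NE [P2→Q gives 4>0]
(B,Q,X): not NE [P3→W gives 9>5]
(B,Q,Y): not NE [P2→P gives 3>2; P3→W gives 9>2]
(B,Q,Z): not NE [P1→D gives 9>3]
(B,Q,W): not NE [P1→D gives 6>5]
(C,P,X): NE
(C,P,Y): NE
(C,P,Z): not NE [P1→D gives 9>8; P2→Q gives 7>5; P3→Y gives 8>7]
(C,P,W): not NE [P1→B gives 8>6; P2→Q gives 4>0; P3→Y gives 8>5]
(C,Q,X): not NE [P1→B gives 7>2; P2→P gives 9>7; P3→Z gives 7>5]
(C,Q,Y): not NE [P1→B gives 4>3; P2→P gives 7>6]
(C,Q,Z): not NE [P1→D gives 9>2]
(C,Q,W): not NE [P1→D gives 6>0; P3→Z gives 7>2]
(D,P,X): not NE [P1→C gives 5>0; P3→Y gives 6>3]
(D,P,Y): not NE [P1→C gives 8>5; P2→Q gives 8>3]
(D,P,Z): not NE [P3→Y gives 6>4]
(D,P,W): not NE [P1→B gives 8>1; P2→Q gives 8>7; P3→Y gives 6>1]
(D,Q,X): not NE [P1→B gives 7>0; P2→P gives 8>0; P3→Y gives 8>7]
(D,Q,Y): not NE [P1→B gives 4>0]
(D,Q,Z): not NE [P3→Y gives 8>5]
(D,Q,W): not NE [P3→Y gives 8>2]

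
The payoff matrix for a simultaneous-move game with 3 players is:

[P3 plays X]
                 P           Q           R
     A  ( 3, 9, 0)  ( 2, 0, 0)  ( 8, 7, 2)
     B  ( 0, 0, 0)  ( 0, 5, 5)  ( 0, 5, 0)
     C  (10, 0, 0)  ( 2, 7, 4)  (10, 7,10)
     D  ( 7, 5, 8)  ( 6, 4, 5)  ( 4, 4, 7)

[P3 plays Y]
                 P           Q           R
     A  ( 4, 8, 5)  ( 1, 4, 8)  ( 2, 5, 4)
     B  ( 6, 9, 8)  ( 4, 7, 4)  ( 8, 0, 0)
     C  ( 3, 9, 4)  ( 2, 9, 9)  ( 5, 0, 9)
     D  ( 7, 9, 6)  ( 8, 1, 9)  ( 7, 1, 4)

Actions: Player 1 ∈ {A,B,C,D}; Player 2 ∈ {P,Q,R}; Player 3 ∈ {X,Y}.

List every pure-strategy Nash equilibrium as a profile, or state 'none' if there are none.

PSNE = {(C,R,X)}

(A,P,X): not NE [P1→C gives 10>3; P3→Y gives 5>0]
(A,P,Y): not NE [P1→D gives 7>4]
(A,Q,X): not NE [P1→D gives 6>2; P2→P gives 9>0; P3→Y gives 8>0]
(A,Q,Y): not NE [P1→D gives 8>1; P2→P gives 8>4]
(A,R,X): not NE [P1→C gives 10>8; P2→P gives 9>7; P3→Y gives 4>2]
(A,R,Y): not NE [P1→B gives 8>2; P2→P gives 8>5]
(B,P,X): not NE [P1→C gives 10>0; P2→R gives 5>0; P3→Y gives 8>0]
(B,P,Y): not NE [P1→D gives 7>6]
(B,Q,X): not NE [P1→D gives 6>0]
(B,Q,Y): not NE [P1→D gives 8>4; P2→P gives 9>7; P3→X gives 5>4]
(B,R,X): not NE [P1→C gives 10>0]
(B,R,Y): not NE [P2→P gives 9>0]
(C,P,X): not NE [P2→R gives 7>0; P3→Y gives 4>0]
(C,P,Y): not NE [P1→D gives 7>3]
(C,Q,X): not NE [P1→D gives 6>2; P3→Y gives 9>4]
(C,Q,Y): not NE [P1→D gives 8>2]
(C,R,X): NE
(C,R,Y): not NE [P1→B gives 8>5; P2→Q gives 9>0; P3→X gives 10>9]
(D,P,X): not NE [P1→C gives 10>7]
(D,P,Y): not NE [P3→X gives 8>6]
(D,Q,X): not NE [P2→P gives 5>4; P3→Y gives 9>5]
(D,Q,Y): not NE [P2→P gives 9>1]
(D,R,X): not NE [P1→C gives 10>4; P2→P gives 5>4]
(D,R,Y): not NE [P1→B gives 8>7; P2→P gives 9>1; P3→X gives 7>4]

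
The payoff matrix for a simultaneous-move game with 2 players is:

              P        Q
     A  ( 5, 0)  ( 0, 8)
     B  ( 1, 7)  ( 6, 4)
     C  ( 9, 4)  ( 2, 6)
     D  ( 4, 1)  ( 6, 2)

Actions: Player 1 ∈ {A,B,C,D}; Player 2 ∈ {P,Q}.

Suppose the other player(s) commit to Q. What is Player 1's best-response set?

u_1(A vs Q) = 0
u_1(B vs Q) = 6
u_1(C vs Q) = 2
u_1(D vs Q) = 6
max payoff 6 at {B,D}

argmax u_1 = {B,D}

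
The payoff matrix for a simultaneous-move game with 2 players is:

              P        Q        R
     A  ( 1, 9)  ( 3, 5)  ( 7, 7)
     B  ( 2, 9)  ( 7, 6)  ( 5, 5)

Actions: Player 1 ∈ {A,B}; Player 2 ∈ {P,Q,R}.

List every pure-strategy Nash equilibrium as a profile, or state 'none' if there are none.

(A,P): not NE [P1→B gives 2>1]
(A,Q): not NE [P1→B gives 7>3; P2→P gives 9>5]
(A,R): not NE [P2→P gives 9>7]
(B,P): NE
(B,Q): not NE [P2→P gives 9>6]
(B,R): not NE [P1→A gives 7>5; P2→P gives 9>5]

NE set: (B,P)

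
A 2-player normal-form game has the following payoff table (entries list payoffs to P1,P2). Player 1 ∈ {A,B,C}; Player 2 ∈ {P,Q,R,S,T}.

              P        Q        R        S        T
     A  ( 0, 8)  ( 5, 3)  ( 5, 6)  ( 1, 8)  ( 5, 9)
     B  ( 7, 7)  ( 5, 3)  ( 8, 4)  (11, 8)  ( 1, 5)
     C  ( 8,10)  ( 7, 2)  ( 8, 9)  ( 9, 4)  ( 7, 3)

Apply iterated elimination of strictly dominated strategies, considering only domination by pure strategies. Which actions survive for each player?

P1 drop A (C beats it: P:8>0 Q:7>5 R:8>5 S:9>1 T:7>5)
P2 drop Q (P beats it: B:7>3 C:10>2)
P2 drop R (P beats it: B:7>4 C:10>9)
P2 drop T (P beats it: B:7>5 C:10>3)
P1→{B,C} P2→{P,S}

Survivors P1:{B,C} P2:{P,S}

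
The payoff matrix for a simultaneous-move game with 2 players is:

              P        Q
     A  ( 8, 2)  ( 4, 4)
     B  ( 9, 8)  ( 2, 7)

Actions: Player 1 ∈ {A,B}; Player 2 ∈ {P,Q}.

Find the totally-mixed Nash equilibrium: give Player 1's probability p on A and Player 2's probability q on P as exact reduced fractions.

P1 indiff ⇒ q·8+(1-q)·4 = q·9+(1-q)·2 ⇒ q(-1) = (1-q)(-2) ⇒ q = 2/3
P2 indiff ⇒ p·2+(1-p)·8 = p·4+(1-p)·7 ⇒ p(-2) = (1-p)(-1) ⇒ p = 1/3

P1 mixes 1/3 on A; P2 mixes 2/3 on P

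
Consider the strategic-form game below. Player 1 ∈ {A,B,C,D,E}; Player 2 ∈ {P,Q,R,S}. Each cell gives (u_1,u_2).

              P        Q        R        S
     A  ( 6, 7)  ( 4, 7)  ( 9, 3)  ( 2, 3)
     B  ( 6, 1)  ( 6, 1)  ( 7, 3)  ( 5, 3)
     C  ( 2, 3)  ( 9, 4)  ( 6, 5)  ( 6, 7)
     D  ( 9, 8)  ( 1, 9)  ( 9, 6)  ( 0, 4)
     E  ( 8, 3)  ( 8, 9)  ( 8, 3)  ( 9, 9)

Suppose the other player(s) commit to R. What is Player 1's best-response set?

u_1(A vs R) = 9
u_1(B vs R) = 7
u_1(C vs R) = 6
u_1(D vs R) = 9
u_1(E vs R) = 8
max payoff 9 at {A,D}

BR_1 = {A,D}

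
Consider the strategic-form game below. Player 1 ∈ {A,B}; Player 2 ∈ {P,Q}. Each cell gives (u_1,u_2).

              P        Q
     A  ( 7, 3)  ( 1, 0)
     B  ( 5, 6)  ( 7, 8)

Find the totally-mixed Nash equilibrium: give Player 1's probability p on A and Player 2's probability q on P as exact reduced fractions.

(p,q) = (2/5, 3/4)

P1 indiff ⇒ q·7+(1-q)·1 = q·5+(1-q)·7 ⇒ q(2) = (1-q)(6) ⇒ q = 3/4
P2 indiff ⇒ p·3+(1-p)·6 = p·0+(1-p)·8 ⇒ p(3) = (1-p)(2) ⇒ p = 2/5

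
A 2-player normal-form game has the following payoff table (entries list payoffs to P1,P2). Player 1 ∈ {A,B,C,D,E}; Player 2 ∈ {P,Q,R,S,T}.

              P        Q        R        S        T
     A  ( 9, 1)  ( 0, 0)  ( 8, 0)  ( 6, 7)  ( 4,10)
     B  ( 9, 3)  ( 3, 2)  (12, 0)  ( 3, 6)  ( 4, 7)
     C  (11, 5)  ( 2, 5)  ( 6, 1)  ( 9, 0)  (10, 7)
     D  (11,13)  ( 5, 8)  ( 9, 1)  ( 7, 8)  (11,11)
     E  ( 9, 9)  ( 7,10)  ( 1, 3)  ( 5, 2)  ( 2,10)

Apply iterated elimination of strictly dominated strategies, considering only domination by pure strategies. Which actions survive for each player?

Survivors P1:{C,D,E} P2:{P,Q,T}

P1 drop A (D beats it: P:11>9 Q:5>0 R:9>8 S:7>6 T:11>4)
P2 drop R (P beats it: B:3>0 C:5>1 D:13>1 E:9>3)
P1 drop B (D beats it: P:11>9 Q:5>3 S:7>3 T:11>4)
P2 drop S (P beats it: C:5>0 D:13>8 E:9>2)
P1→{C,D,E} P2→{P,Q,T}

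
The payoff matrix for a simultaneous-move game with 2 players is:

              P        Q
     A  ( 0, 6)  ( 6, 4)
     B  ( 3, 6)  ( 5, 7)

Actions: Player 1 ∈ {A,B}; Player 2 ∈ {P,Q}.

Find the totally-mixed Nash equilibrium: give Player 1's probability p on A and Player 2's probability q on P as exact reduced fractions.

P1 indiff ⇒ q·0+(1-q)·6 = q·3+(1-q)·5 ⇒ q(-3) = (1-q)(-1) ⇒ q = 1/4
P2 indiff ⇒ p·6+(1-p)·6 = p·4+(1-p)·7 ⇒ p(2) = (1-p)(1) ⇒ p = 1/3

p=1/3, q=1/4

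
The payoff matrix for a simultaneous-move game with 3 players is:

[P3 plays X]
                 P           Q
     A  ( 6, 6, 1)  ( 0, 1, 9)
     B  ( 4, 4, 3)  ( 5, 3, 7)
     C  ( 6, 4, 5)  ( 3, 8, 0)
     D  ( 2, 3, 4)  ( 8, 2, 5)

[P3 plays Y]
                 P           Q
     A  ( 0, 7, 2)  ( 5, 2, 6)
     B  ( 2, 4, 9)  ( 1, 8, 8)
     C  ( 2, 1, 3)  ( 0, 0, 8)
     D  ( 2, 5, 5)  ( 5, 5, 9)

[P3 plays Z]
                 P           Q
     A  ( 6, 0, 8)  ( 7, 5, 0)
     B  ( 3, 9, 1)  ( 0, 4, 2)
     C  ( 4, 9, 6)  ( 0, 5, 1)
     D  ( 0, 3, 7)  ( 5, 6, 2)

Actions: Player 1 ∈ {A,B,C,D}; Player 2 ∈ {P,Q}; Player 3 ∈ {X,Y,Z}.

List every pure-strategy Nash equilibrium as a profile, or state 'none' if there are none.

(A,P,X): not NE [P3→Z gives 8>1]
(A,P,Y): not NE [P1→D gives 2>0; P3→Z gives 8>2]
(A,P,Z): not NE [P2→Q gives 5>0]
(A,Q,X): not NE [P1→D gives 8>0; P2→P gives 6>1]
(A,Q,Y): not NE [P2→P gives 7>2; P3→X gives 9>6]
(A,Q,Z): not NE [P3→X gives 9>0]
(B,P,X): not NE [P1→C gives 6>4; P3→Y gives 9>3]
(B,P,Y): not NE [P2→Q gives 8>4]
(B,P,Z): not NE [P1→A gives 6>3; P3→Y gives 9>1]
(B,Q,X): not NE [P1→D gives 8>5; P2→P gives 4>3; P3→Y gives 8>7]
(B,Q,Y): not NE [P1→D gives 5>1]
(B,Q,Z): not NE [P1→A gives 7>0; P2→P gives 9>4; P3→Y gives 8>2]
(C,P,X): not NE [P2→Q gives 8>4; P3→Z gives 6>5]
(C,P,Y): not NE [P3→Z gives 6>3]
(C,P,Z): not NE [P1→A gives 6>4]
(C,Q,X): not NE [P1→D gives 8>3; P3→Y gives 8>0]
(C,Q,Y): not NE [P1→D gives 5>0; P2→P gives 1>0]
(C,Q,Z): not NE [P1→A gives 7>0; P2→P gives 9>5; P3→Y gives 8>1]
(D,P,X): not NE [P1→C gives 6>2; P3→Z gives 7>4]
(D,P,Y): not NE [P3→Z gives 7>5]
(D,P,Z): not NE [P1→A gives 6>0; P2→Q gives 6>3]
(D,Q,X): not NE [P2→P gives 3>2; P3→Y gives 9>5]
(D,Q,Y): NE
(D,Q,Z): not NE [P1→A gives 7>5; P3→Y gives 9>2]

PSNE = {(D,Q,Y)}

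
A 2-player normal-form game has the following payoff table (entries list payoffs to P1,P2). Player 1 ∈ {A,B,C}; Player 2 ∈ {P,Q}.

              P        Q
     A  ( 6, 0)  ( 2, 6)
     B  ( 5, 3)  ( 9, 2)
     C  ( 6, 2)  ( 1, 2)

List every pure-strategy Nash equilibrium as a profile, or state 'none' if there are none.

(A,P): not NE [P2→Q gives 6>0]
(A,Q): not NE [P1→B gives 9>2]
(B,P): not NE [P1→C gives 6>5]
(B,Q): not NE [P2→P gives 3>2]
(C,P): NE
(C,Q): not NE [P1→B gives 9>1]

PSNE = {(C,P)}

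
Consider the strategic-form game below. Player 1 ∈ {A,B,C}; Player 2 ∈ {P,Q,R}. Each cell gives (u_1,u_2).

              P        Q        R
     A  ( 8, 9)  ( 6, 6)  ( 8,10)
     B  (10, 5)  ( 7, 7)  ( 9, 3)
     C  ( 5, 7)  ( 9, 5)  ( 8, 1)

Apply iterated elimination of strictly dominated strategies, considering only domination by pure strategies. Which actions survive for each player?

P1 drop A (B beats it: P:10>8 Q:7>6 R:9>8)
P2 drop R (P beats it: B:5>3 C:7>1)
P1→{B,C} P2→{P,Q}

Survivors P1:{B,C} P2:{P,Q}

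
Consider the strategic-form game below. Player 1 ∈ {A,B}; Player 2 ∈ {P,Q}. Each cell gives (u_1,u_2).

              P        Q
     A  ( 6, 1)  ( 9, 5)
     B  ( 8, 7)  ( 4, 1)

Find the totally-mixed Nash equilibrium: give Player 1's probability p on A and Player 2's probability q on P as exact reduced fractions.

P1 indiff ⇒ q·6+(1-q)·9 = q·8+(1-q)·4 ⇒ q(-2) = (1-q)(-5) ⇒ q = 5/7
P2 indiff ⇒ p·1+(1-p)·7 = p·5+(1-p)·1 ⇒ p(-4) = (1-p)(-6) ⇒ p = 3/5

(p,q) = (3/5, 5/7)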